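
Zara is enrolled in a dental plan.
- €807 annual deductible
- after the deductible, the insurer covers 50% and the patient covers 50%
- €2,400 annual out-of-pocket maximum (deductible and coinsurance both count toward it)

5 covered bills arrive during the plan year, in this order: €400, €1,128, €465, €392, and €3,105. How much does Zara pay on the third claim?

€232.50

Claim 1 — €400: entire amount goes to the deductible. Patient owes €400 (running OOP €400).
Claim 2 — €1,128: deductible takes €407, €721 remains; coinsurance €721 × 50% = €360.50. Patient owes €767.50 (running OOP €1,167.50).
Claim 3 — €465: 50% coinsurance on €465 = €232.50. Patient owes €232.50 (running OOP €1,400).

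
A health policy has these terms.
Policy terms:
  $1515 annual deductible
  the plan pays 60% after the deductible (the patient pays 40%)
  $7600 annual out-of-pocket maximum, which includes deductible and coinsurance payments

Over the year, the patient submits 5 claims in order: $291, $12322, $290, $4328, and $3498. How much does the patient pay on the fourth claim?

Bill 1, $291: entire amount goes to the deductible. Cost to patient: $291. OOP to date $291.
Bill 2, $12322: deductible takes $1224, $11098 remains; 40% of $11098 = $4439.20. Cost to patient: $5663.20. OOP to date $5954.20.
Bill 3, $290: deductible met; 40% of $290 = $116. Patient pays $116; OOP now $6070.20.
Bill 4, $4328: deductible met; 40% of $4328 = $1731.20. OOP would hit $7801.40 > $7600, so the cap limits the patient to $7600 − $6070.20 = $1529.80.

$1529.80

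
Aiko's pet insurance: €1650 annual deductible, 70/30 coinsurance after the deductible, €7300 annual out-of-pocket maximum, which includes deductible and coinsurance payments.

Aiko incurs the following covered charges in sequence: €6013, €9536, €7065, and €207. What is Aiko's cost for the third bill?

€1480.30

Claim 1 (€6013): €1650 finishes the deductible; €4363 goes to coinsurance; coinsurance €4363 × 30% = €1308.90. Cost to owner: €2958.90. OOP to date €2958.90.
Claim 2 (€9536): deductible met; 30% of €9536 = €2860.80. Cost to owner: €2860.80. OOP to date €5819.70.
Claim 3 (€7065): deductible already satisfied, so owner's share is 30% × €7065 = €2119.50. Adding that to €5819.70 gives €7939.20, past the €7300 cap; owner pays only €7300 − €5819.70 = €1480.30.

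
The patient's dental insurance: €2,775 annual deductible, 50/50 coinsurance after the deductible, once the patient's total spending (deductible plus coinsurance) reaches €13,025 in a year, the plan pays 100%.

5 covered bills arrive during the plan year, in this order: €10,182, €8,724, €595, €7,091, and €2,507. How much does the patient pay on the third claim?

Claim 1 (€10,182): €2,775 finishes the deductible; €7,407 goes to coinsurance; coinsurance €7,407 × 50% = €3,703.50. Patient owes €6,478.50 (running OOP €6,478.50).
Claim 2 (€8,724): deductible already satisfied, so patient's share is 50% × €8,724 = €4,362. Cost to patient: €4,362. OOP to date €10,840.50.
Claim 3 (€595): deductible met; 50% of €595 = €297.50. Cost to patient: €297.50. OOP to date €11,138.

€297.50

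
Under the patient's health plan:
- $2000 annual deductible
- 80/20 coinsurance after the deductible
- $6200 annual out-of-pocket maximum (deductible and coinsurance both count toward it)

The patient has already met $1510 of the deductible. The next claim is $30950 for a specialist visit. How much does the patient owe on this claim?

Remaining deductible: $2000 − $1510 = $490.
That leaves $30950 − $490 = $30460 for coinsurance.
Coinsurance: $30460 × 20% = $6092.
So the patient owes $490 + $6092 = $6582 before any cap.
That would bring total out-of-pocket to $8092, past the $6200 cap. The patient is capped at $6200 − $1510 = $4690 on this claim.

$4690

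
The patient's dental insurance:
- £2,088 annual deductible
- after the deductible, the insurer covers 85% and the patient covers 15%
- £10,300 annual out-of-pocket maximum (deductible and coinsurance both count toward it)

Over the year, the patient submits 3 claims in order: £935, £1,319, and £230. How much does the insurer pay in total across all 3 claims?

#1 (£935): fully absorbed by the deductible. Patient owes £935 (running OOP £935). Plan pays £935 − £935 = £0.
#2 (£1,319): £1,153 to deductible, leaving £166; 15% of £166 = £24.90. Patient owes £1,177.90 (running OOP £2,112.90). Plan pays £1,319 − £1,177.90 = £141.10.
#3 (£230): deductible met; 15% of £230 = £34.50. Patient owes £34.50 (running OOP £2,147.40). Plan pays £230 − £34.50 = £195.50.
Insurer total = bills − patient's total = £2,484 − £2,147.40 = £336.60.

£336.60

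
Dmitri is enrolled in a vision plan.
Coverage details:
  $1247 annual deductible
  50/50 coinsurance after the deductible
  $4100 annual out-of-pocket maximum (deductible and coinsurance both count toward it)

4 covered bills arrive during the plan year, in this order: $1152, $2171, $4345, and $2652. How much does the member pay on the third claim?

Claim 1 — $1152: fully absorbed by the deductible. Member pays $1152; OOP now $1152.
Claim 2 — $2171: $95 to deductible, leaving $2076; coinsurance $2076 × 50% = $1038. Member owes $1133 (running OOP $2285).
Claim 3 — $4345: deductible already satisfied, so member's share is 50% × $4345 = $2172.50. That would push OOP to $4457.50, over the $4100 cap, so member pays $4100 − $2285 = $1815.

$1815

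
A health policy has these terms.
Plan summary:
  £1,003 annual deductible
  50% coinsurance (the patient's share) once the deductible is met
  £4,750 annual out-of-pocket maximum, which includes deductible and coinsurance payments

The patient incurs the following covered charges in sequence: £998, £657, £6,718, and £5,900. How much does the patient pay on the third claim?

Bill 1, £998: entire amount goes to the deductible. Cost to patient: £998. OOP to date £998.
Bill 2, £657: deductible takes £5, £652 remains; 50% of £652 = £326. Patient owes £331 (running OOP £1,329).
Bill 3, £6,718: deductible met; 50% of £6,718 = £3,359. Cost to patient: £3,359. OOP to date £4,688.

£3,359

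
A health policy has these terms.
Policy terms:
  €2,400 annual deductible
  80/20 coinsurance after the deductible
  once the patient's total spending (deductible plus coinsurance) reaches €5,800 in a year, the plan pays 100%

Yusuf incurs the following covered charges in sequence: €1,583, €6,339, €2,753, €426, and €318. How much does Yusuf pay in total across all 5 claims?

Claim 1 (€1,583): entire amount goes to the deductible. Cost to patient: €1,583. OOP to date €1,583.
Claim 2 (€6,339): €817 finishes the deductible; €5,522 goes to coinsurance; coinsurance €5,522 × 20% = €1,104.40. Patient pays €1,921.40; OOP now €3,504.40.
Claim 3 (€2,753): deductible already satisfied, so patient's share is 20% × €2,753 = €550.60. Cost to patient: €550.60. OOP to date €4,055.
Claim 4 (€426): deductible met; 20% of €426 = €85.20. Patient owes €85.20 (running OOP €4,140.20).
Claim 5 (€318): deductible already satisfied, so patient's share is 20% × €318 = €63.60. Patient owes €63.60 (running OOP €4,203.80).
Total paid by the patient: €1,583 + €1,921.40 + €550.60 + €85.20 + €63.60 = €4,203.80.

€4,203.80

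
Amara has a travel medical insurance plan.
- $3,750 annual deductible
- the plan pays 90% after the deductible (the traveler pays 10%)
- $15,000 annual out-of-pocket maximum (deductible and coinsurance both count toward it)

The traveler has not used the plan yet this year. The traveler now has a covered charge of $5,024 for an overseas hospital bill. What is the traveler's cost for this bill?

$3,877.40

Deductible not yet touched, so the first $3,750 of the bill goes to the deductible.
After the $3,750 deductible portion, $5,024 − $3,750 = $1,274 is subject to coinsurance.
10% of $1,274 = $127.40 falls to the traveler.
So the traveler owes $3,750 + $127.40 = $3,877.40 before any cap.
Cumulative spending $0 + $3,877.40 = $3,877.40 stays under the $15,000 maximum.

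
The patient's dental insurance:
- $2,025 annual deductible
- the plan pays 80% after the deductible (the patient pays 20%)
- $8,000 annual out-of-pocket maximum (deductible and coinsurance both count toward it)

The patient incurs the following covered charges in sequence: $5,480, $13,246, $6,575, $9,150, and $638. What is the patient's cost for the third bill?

$1,315

Claim 1 — $5,480: $2,025 finishes the deductible; $3,455 goes to coinsurance; patient's 20% is $691. Patient pays $2,716; OOP now $2,716.
Claim 2 — $13,246: deductible already satisfied, so patient's share is 20% × $13,246 = $2,649.20. Cost to patient: $2,649.20. OOP to date $5,365.20.
Claim 3 — $6,575: deductible already satisfied, so patient's share is 20% × $6,575 = $1,315. Cost to patient: $1,315. OOP to date $6,680.20.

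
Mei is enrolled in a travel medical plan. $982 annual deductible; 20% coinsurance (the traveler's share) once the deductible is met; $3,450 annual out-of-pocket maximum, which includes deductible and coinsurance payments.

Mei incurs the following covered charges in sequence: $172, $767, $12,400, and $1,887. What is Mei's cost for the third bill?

$2,511

Claim 1 ($172): all of it applies to the deductible. Cost to traveler: $172. OOP to date $172.
Claim 2 ($767): all of it applies to the deductible. Cost to traveler: $767. OOP to date $939.
Claim 3 ($12,400): $43 finishes the deductible; $12,357 goes to coinsurance; 20% of $12,357 = $2,471.40. Claim cost before the cap: $43 + $2,471.40 = $2,514.40. OOP would hit $3,453.40 > $3,450, so the cap limits the traveler to $3,450 − $939 = $2,511.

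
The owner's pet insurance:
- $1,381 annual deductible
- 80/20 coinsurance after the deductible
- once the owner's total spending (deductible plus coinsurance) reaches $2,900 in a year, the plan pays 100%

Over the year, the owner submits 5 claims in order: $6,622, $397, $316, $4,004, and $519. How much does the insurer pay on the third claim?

$252.80

Claim 1 — $6,622: deductible takes $1,381, $5,241 remains; coinsurance $5,241 × 20% = $1,048.20. Cost to owner: $2,429.20. OOP to date $2,429.20. Plan pays $6,622 − $2,429.20 = $4,192.80.
Claim 2 — $397: 20% coinsurance on $397 = $79.40. Owner pays $79.40; OOP now $2,508.60. Plan pays $397 − $79.40 = $317.60.
Claim 3 — $316: deductible met; 20% of $316 = $63.20. Cost to owner: $63.20. OOP to date $2,571.80. Plan pays $316 − $63.20 = $252.80.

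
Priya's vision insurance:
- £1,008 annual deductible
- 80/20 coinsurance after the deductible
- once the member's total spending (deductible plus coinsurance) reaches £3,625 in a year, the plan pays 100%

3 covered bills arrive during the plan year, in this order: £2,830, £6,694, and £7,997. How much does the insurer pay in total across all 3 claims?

£13,896

Claim 1 (£2,830): £1,008 finishes the deductible; £1,822 goes to coinsurance; 20% of £1,822 = £364.40. Cost to member: £1,372.40. OOP to date £1,372.40. Plan pays £2,830 − £1,372.40 = £1,457.60.
Claim 2 (£6,694): deductible already satisfied, so member's share is 20% × £6,694 = £1,338.80. Cost to member: £1,338.80. OOP to date £2,711.20. Insurer: £6,694 − £1,338.80 = £5,355.20.
Claim 3 (£7,997): deductible met; 20% of £7,997 = £1,599.40. Adding that to £2,711.20 gives £4,310.60, past the £3,625 cap; member pays only £3,625 − £2,711.20 = £913.80. Insurer: £7,997 − £913.80 = £7,083.20.
Insurer total = bills − member's total = £17,521 − £3,625 = £13,896.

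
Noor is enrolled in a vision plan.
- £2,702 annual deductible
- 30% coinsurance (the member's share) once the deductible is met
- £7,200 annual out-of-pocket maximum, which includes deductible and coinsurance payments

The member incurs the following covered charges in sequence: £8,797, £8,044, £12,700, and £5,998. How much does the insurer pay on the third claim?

£12,443.70

Bill 1, £8,797: £2,702 finishes the deductible; £6,095 goes to coinsurance; 30% of £6,095 = £1,828.50. Member owes £4,530.50 (running OOP £4,530.50). Insurer: £8,797 − £4,530.50 = £4,266.50.
Bill 2, £8,044: deductible already satisfied, so member's share is 30% × £8,044 = £2,413.20. Member pays £2,413.20; OOP now £6,943.70. Insurer: £8,044 − £2,413.20 = £5,630.80.
Bill 3, £12,700: deductible met; 30% of £12,700 = £3,810. Adding that to £6,943.70 gives £10,753.70, past the £7,200 cap; member pays only £7,200 − £6,943.70 = £256.30. Plan pays £12,700 − £256.30 = £12,443.70.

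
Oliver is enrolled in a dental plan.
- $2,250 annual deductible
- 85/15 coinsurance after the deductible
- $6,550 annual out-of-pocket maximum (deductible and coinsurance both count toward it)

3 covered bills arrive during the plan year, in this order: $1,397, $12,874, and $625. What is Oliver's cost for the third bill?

$93.75

Claim 1 ($1,397): all of it applies to the deductible. Patient pays $1,397; OOP now $1,397.
Claim 2 ($12,874): deductible takes $853, $12,021 remains; patient's 15% is $1,803.15. Patient pays $2,656.15; OOP now $4,053.15.
Claim 3 ($625): deductible met; 15% of $625 = $93.75. Patient pays $93.75; OOP now $4,146.90.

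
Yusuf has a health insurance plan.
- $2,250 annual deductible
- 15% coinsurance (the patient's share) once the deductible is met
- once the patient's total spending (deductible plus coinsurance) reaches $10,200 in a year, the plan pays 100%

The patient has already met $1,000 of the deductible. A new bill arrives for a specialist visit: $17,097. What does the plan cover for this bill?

$1,000 of the $2,250 deductible is already met, leaving $1,250.
After the $1,250 deductible portion, $17,097 − $1,250 = $15,847 is subject to coinsurance.
15% of $15,847 = $2,377.05 falls to the patient.
Patient responsibility before any cap: $1,250 + $2,377.05 = $3,627.05.
Total out-of-pocket so far would be $1,000 + $3,627.05 = $4,627.05, below the $10,200 cap — no reduction.
The plan picks up $17,097 − $3,627.05 = $13,469.95.

$13,469.95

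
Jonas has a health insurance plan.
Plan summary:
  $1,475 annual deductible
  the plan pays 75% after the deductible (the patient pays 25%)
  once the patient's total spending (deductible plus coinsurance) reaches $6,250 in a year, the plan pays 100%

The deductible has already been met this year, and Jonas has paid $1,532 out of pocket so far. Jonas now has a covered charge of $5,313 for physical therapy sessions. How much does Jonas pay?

$1,328.25

The deductible is already satisfied, so the full bill goes to coinsurance.
Coinsurance: $5,313 × 25% = $1,328.25.
Year-to-date out-of-pocket becomes $1,532 + $1,328.25 = $2,860.25, still under the $6,250 maximum, so no cap applies.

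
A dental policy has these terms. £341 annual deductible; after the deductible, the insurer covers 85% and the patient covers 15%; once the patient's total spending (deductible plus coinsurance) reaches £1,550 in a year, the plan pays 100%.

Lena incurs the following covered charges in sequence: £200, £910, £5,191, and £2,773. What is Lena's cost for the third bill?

£778.65

#1 (£200): entire amount goes to the deductible. Patient owes £200 (running OOP £200).
#2 (£910): £141 finishes the deductible; £769 goes to coinsurance; 15% of £769 = £115.35. Patient owes £256.35 (running OOP £456.35).
#3 (£5,191): 15% coinsurance on £5,191 = £778.65. Cost to patient: £778.65. OOP to date £1,235.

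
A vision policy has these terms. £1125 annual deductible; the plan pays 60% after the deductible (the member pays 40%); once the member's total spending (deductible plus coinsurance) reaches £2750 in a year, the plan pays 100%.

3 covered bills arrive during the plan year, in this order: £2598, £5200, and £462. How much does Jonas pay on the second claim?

#1 (£2598): £1125 to deductible, leaving £1473; 40% of £1473 = £589.20. Member owes £1714.20 (running OOP £1714.20).
#2 (£5200): deductible already satisfied, so member's share is 40% × £5200 = £2080. Adding that to £1714.20 gives £3794.20, past the £2750 cap; member pays only £2750 − £1714.20 = £1035.80.

£1035.80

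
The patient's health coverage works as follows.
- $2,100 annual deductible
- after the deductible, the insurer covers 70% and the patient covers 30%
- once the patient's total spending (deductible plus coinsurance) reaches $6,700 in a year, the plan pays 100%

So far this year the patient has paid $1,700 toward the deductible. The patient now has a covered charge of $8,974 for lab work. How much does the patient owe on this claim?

Remaining deductible: $2,100 − $1,700 = $400.
After the $400 deductible portion, $8,974 − $400 = $8,574 is subject to coinsurance.
30% of $8,574 = $2,572.20 falls to the patient.
So the patient owes $400 + $2,572.20 = $2,972.20 before any cap.
Year-to-date out-of-pocket becomes $1,700 + $2,972.20 = $4,672.20, still under the $6,700 maximum, so no cap applies.

$2,972.20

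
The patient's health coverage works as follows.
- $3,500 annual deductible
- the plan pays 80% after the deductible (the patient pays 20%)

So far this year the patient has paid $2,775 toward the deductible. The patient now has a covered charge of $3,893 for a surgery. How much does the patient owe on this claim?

Remaining deductible: $3,500 − $2,775 = $725.
That leaves $3,893 − $725 = $3,168 for coinsurance.
Coinsurance: $3,168 × 20% = $633.60.
So the patient owes $725 + $633.60 = $1,358.60.

$1,358.60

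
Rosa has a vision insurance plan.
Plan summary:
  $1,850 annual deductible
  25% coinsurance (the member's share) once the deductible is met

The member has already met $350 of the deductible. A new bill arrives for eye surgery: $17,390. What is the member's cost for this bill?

$5,472.50

Deductible still to meet: $1,850 − $350 = $1,500.
After the $1,500 deductible portion, $17,390 − $1,500 = $15,890 is subject to coinsurance.
25% of $15,890 = $3,972.50 falls to the member.
That puts the member's cost at $1,500 + $3,972.50 = $5,472.50.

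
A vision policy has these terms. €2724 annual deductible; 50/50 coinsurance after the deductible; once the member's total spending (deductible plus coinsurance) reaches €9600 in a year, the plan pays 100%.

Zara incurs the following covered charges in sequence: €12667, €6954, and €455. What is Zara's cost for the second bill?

Claim 1 (€12667): €2724 finishes the deductible; €9943 goes to coinsurance; 50% of €9943 = €4971.50. Member pays €7695.50; OOP now €7695.50.
Claim 2 (€6954): deductible met; 50% of €6954 = €3477. OOP would hit €11172.50 > €9600, so the cap limits the member to €9600 − €7695.50 = €1904.50.

€1904.50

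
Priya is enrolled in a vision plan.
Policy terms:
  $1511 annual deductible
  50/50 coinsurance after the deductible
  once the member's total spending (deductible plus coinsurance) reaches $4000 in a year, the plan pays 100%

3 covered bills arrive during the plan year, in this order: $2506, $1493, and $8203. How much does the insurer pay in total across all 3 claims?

$8202

Bill 1, $2506: $1511 finishes the deductible; $995 goes to coinsurance; member's 50% is $497.50. Cost to member: $2008.50. OOP to date $2008.50. Plan pays $2506 − $2008.50 = $497.50.
Bill 2, $1493: deductible met; 50% of $1493 = $746.50. Member owes $746.50 (running OOP $2755). Insurer: $1493 − $746.50 = $746.50.
Bill 3, $8203: deductible met; 50% of $8203 = $4101.50. Adding that to $2755 gives $6856.50, past the $4000 cap; member pays only $4000 − $2755 = $1245. Insurer: $8203 − $1245 = $6958.
Insurer total = bills − member's total = $12202 − $4000 = $8202.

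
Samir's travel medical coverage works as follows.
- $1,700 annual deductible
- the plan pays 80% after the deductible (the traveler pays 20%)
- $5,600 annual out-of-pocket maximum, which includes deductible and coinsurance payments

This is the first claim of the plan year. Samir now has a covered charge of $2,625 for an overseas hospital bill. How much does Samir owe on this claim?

Nothing has been paid toward the $1,700 deductible, so the first $1,700 of this charge is applied there.
The remaining $925 (= $2,625 − $1,700) moves to coinsurance.
Coinsurance: $925 × 20% = $185.
That puts the traveler's cost at $1,700 + $185 = $1,885 before any cap.
Year-to-date out-of-pocket becomes $0 + $1,885 = $1,885, still under the $5,600 maximum, so no cap applies.

$1,885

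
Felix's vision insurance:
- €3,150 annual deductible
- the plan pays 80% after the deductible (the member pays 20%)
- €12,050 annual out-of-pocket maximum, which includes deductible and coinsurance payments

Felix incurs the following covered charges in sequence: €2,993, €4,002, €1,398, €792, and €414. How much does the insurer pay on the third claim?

Bill 1, €2,993: fully absorbed by the deductible. Member owes €2,993 (running OOP €2,993). Plan pays €2,993 − €2,993 = €0.
Bill 2, €4,002: €157 to deductible, leaving €3,845; 20% of €3,845 = €769. Member owes €926 (running OOP €3,919). Plan pays €4,002 − €926 = €3,076.
Bill 3, €1,398: deductible met; 20% of €1,398 = €279.60. Cost to member: €279.60. OOP to date €4,198.60. Plan pays €1,398 − €279.60 = €1,118.40.

€1,118.40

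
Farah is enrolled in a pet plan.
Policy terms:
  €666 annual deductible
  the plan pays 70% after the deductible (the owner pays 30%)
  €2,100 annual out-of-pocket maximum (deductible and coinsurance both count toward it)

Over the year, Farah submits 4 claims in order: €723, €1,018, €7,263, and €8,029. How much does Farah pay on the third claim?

#1 (€723): €666 finishes the deductible; €57 goes to coinsurance; owner's 30% is €17.10. Owner owes €683.10 (running OOP €683.10).
#2 (€1,018): deductible met; 30% of €1,018 = €305.40. Owner owes €305.40 (running OOP €988.50).
#3 (€7,263): deductible met; 30% of €7,263 = €2,178.90. Adding that to €988.50 gives €3,167.40, past the €2,100 cap; owner pays only €2,100 − €988.50 = €1,111.50.

€1,111.50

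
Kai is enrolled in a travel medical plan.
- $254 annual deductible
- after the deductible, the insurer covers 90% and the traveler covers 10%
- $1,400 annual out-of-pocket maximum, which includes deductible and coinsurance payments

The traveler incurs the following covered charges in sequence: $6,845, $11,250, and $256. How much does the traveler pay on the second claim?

Claim 1 ($6,845): $254 finishes the deductible; $6,591 goes to coinsurance; 10% of $6,591 = $659.10. Cost to traveler: $913.10. OOP to date $913.10.
Claim 2 ($11,250): deductible met; 10% of $11,250 = $1,125. Adding that to $913.10 gives $2,038.10, past the $1,400 cap; traveler pays only $1,400 − $913.10 = $486.90.

$486.90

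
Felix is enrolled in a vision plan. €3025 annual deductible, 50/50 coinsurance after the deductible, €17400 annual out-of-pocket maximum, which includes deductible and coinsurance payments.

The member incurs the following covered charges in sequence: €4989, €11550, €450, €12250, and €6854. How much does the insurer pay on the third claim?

Claim 1 (€4989): €3025 to deductible, leaving €1964; member's 50% is €982. Cost to member: €4007. OOP to date €4007. Plan pays €4989 − €4007 = €982.
Claim 2 (€11550): deductible already satisfied, so member's share is 50% × €11550 = €5775. Member pays €5775; OOP now €9782. Insurer: €11550 − €5775 = €5775.
Claim 3 (€450): deductible already satisfied, so member's share is 50% × €450 = €225. Member owes €225 (running OOP €10007). Plan pays €450 − €225 = €225.

€225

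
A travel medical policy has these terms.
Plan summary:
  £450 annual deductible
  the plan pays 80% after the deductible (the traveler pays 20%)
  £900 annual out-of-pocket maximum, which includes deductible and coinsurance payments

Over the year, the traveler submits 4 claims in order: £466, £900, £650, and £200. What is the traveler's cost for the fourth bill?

Bill 1, £466: £450 finishes the deductible; £16 goes to coinsurance; 20% of £16 = £3.20. Traveler owes £453.20 (running OOP £453.20).
Bill 2, £900: 20% coinsurance on £900 = £180. Traveler pays £180; OOP now £633.20.
Bill 3, £650: deductible met; 20% of £650 = £130. Cost to traveler: £130. OOP to date £763.20.
Bill 4, £200: 20% coinsurance on £200 = £40. Cost to traveler: £40. OOP to date £803.20.

£40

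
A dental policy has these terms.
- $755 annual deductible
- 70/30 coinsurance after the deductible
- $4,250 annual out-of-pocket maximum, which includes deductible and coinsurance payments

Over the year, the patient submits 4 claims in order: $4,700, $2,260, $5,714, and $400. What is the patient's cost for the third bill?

$1,633.50

Bill 1, $4,700: deductible takes $755, $3,945 remains; 30% of $3,945 = $1,183.50. Patient pays $1,938.50; OOP now $1,938.50.
Bill 2, $2,260: deductible met; 30% of $2,260 = $678. Cost to patient: $678. OOP to date $2,616.50.
Bill 3, $5,714: deductible met; 30% of $5,714 = $1,714.20. Adding that to $2,616.50 gives $4,330.70, past the $4,250 cap; patient pays only $4,250 − $2,616.50 = $1,633.50.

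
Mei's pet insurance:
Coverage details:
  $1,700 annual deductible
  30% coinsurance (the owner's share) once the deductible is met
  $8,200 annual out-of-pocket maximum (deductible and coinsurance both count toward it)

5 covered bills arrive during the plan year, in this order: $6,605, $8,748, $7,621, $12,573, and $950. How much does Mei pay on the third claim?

$2,286.30

Claim 1 — $6,605: $1,700 finishes the deductible; $4,905 goes to coinsurance; coinsurance $4,905 × 30% = $1,471.50. Owner owes $3,171.50 (running OOP $3,171.50).
Claim 2 — $8,748: deductible already satisfied, so owner's share is 30% × $8,748 = $2,624.40. Cost to owner: $2,624.40. OOP to date $5,795.90.
Claim 3 — $7,621: deductible met; 30% of $7,621 = $2,286.30. Cost to owner: $2,286.30. OOP to date $8,082.20.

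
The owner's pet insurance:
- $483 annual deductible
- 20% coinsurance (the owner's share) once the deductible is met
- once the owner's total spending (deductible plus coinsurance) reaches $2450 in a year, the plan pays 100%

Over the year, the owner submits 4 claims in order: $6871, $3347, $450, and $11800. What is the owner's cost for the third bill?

$20

Bill 1, $6871: $483 finishes the deductible; $6388 goes to coinsurance; coinsurance $6388 × 20% = $1277.60. Cost to owner: $1760.60. OOP to date $1760.60.
Bill 2, $3347: deductible already satisfied, so owner's share is 20% × $3347 = $669.40. Cost to owner: $669.40. OOP to date $2430.
Bill 3, $450: deductible met; 20% of $450 = $90. Adding that to $2430 gives $2520, past the $2450 cap; owner pays only $2450 − $2430 = $20.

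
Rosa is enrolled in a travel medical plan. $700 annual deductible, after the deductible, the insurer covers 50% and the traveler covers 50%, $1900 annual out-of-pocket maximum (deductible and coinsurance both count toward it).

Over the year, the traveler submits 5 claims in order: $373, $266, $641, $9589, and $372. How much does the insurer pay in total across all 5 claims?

$9341

#1 ($373): all of it applies to the deductible. Traveler owes $373 (running OOP $373). Insurer: $373 − $373 = $0.
#2 ($266): entire amount goes to the deductible. Cost to traveler: $266. OOP to date $639. Insurer: $266 − $266 = $0.
#3 ($641): $61 finishes the deductible; $580 goes to coinsurance; coinsurance $580 × 50% = $290. Traveler pays $351; OOP now $990. Insurer: $641 − $351 = $290.
#4 ($9589): 50% coinsurance on $9589 = $4794.50. That would push OOP to $5784.50, over the $1900 cap, so traveler pays $1900 − $990 = $910. Insurer: $9589 − $910 = $8679.
#5 ($372): 50% coinsurance on $372 = $186. Adding that to $1900 gives $2086, past the $1900 cap; traveler pays only $1900 − $1900 = $0. Plan pays $372 − $0 = $372.
Insurer total: $0 + $0 + $290 + $8679 + $372 = $9341.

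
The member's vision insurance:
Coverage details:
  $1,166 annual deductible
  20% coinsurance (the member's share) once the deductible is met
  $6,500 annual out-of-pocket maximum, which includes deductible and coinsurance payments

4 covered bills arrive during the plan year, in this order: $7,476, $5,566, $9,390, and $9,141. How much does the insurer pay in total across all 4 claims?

Claim 1 — $7,476: deductible takes $1,166, $6,310 remains; 20% of $6,310 = $1,262. Member owes $2,428 (running OOP $2,428). Plan pays $7,476 − $2,428 = $5,048.
Claim 2 — $5,566: 20% coinsurance on $5,566 = $1,113.20. Cost to member: $1,113.20. OOP to date $3,541.20. Plan pays $5,566 − $1,113.20 = $4,452.80.
Claim 3 — $9,390: deductible met; 20% of $9,390 = $1,878. Member pays $1,878; OOP now $5,419.20. Insurer: $9,390 − $1,878 = $7,512.
Claim 4 — $9,141: deductible met; 20% of $9,141 = $1,828.20. OOP would hit $7,247.40 > $6,500, so the cap limits the member to $6,500 − $5,419.20 = $1,080.80. Insurer: $9,141 − $1,080.80 = $8,060.20.
Insurer total = bills − member's total = $31,573 − $6,500 = $25,073.

$25,073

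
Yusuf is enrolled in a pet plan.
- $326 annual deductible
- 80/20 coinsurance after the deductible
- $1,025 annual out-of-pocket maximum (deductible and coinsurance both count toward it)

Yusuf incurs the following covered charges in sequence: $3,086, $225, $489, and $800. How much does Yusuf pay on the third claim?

Claim 1 — $3,086: $326 to deductible, leaving $2,760; owner's 20% is $552. Cost to owner: $878. OOP to date $878.
Claim 2 — $225: 20% coinsurance on $225 = $45. Cost to owner: $45. OOP to date $923.
Claim 3 — $489: deductible already satisfied, so owner's share is 20% × $489 = $97.80. Cost to owner: $97.80. OOP to date $1,020.80.

$97.80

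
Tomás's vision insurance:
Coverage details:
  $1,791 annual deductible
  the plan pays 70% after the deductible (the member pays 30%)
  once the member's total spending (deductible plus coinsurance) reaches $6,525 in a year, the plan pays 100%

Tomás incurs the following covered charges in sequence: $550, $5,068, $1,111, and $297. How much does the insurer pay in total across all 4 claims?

#1 ($550): entire amount goes to the deductible. Cost to member: $550. OOP to date $550. Insurer: $550 − $550 = $0.
#2 ($5,068): $1,241 finishes the deductible; $3,827 goes to coinsurance; coinsurance $3,827 × 30% = $1,148.10. Member owes $2,389.10 (running OOP $2,939.10). Plan pays $5,068 − $2,389.10 = $2,678.90.
#3 ($1,111): deductible already satisfied, so member's share is 30% × $1,111 = $333.30. Member pays $333.30; OOP now $3,272.40. Plan pays $1,111 − $333.30 = $777.70.
#4 ($297): deductible met; 30% of $297 = $89.10. Member owes $89.10 (running OOP $3,361.50). Insurer: $297 − $89.10 = $207.90.
Insurer total = bills − member's total = $7,026 − $3,361.50 = $3,664.50.

$3,664.50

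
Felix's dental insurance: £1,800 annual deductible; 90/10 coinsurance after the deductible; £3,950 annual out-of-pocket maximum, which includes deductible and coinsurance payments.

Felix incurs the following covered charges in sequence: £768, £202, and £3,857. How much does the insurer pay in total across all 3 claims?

Claim 1 — £768: fully absorbed by the deductible. Cost to patient: £768. OOP to date £768. Insurer: £768 − £768 = £0.
Claim 2 — £202: entire amount goes to the deductible. Patient owes £202 (running OOP £970). Plan pays £202 − £202 = £0.
Claim 3 — £3,857: £830 to deductible, leaving £3,027; coinsurance £3,027 × 10% = £302.70. Cost to patient: £1,132.70. OOP to date £2,102.70. Insurer: £3,857 − £1,132.70 = £2,724.30.
Insurer total = bills − patient's total = £4,827 − £2,102.70 = £2,724.30.

£2,724.30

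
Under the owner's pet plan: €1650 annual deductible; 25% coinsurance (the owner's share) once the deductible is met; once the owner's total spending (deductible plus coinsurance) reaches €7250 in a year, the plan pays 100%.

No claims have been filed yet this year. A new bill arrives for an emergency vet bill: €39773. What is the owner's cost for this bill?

€7250

Deductible not yet touched, so the first €1650 of the bill goes to the deductible.
That leaves €39773 − €1650 = €38123 for coinsurance.
25% of €38123 = €9530.75 falls to the owner.
That puts the owner's cost at €1650 + €9530.75 = €11180.75 before any cap.
Year-to-date out-of-pocket would reach €0 + €11180.75 = €11180.75, above the €7250 maximum, so the owner pays only €7250 − €0 = €7250.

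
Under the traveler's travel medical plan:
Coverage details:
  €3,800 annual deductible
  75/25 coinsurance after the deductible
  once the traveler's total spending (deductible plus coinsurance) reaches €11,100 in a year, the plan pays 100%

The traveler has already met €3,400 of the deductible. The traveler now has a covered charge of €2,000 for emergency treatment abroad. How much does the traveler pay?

€800

Remaining deductible: €3,800 − €3,400 = €400.
The remaining €1,600 (= €2,000 − €400) moves to coinsurance.
25% of €1,600 = €400 falls to the traveler.
That puts the traveler's cost at €400 + €400 = €800 before any cap.
Year-to-date out-of-pocket becomes €3,400 + €800 = €4,200, still under the €11,100 maximum, so no cap applies.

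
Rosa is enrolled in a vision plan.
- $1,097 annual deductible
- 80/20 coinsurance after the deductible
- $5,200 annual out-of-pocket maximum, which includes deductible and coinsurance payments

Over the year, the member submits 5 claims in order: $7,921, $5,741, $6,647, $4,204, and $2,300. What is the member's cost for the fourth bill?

$260.60

Bill 1, $7,921: $1,097 finishes the deductible; $6,824 goes to coinsurance; 20% of $6,824 = $1,364.80. Cost to member: $2,461.80. OOP to date $2,461.80.
Bill 2, $5,741: 20% coinsurance on $5,741 = $1,148.20. Member pays $1,148.20; OOP now $3,610.
Bill 3, $6,647: deductible already satisfied, so member's share is 20% × $6,647 = $1,329.40. Member pays $1,329.40; OOP now $4,939.40.
Bill 4, $4,204: deductible already satisfied, so member's share is 20% × $4,204 = $840.80. That would push OOP to $5,780.20, over the $5,200 cap, so member pays $5,200 − $4,939.40 = $260.60.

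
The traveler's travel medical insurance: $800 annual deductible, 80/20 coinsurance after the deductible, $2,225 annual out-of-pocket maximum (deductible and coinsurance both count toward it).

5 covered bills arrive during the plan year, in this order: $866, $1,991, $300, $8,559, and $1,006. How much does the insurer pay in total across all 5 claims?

$10,497

Claim 1 ($866): $800 finishes the deductible; $66 goes to coinsurance; traveler's 20% is $13.20. Traveler pays $813.20; OOP now $813.20. Plan pays $866 − $813.20 = $52.80.
Claim 2 ($1,991): deductible already satisfied, so traveler's share is 20% × $1,991 = $398.20. Cost to traveler: $398.20. OOP to date $1,211.40. Plan pays $1,991 − $398.20 = $1,592.80.
Claim 3 ($300): 20% coinsurance on $300 = $60. Cost to traveler: $60. OOP to date $1,271.40. Insurer: $300 − $60 = $240.
Claim 4 ($8,559): deductible already satisfied, so traveler's share is 20% × $8,559 = $1,711.80. That would push OOP to $2,983.20, over the $2,225 cap, so traveler pays $2,225 − $1,271.40 = $953.60. Insurer: $8,559 − $953.60 = $7,605.40.
Claim 5 ($1,006): deductible already satisfied, so traveler's share is 20% × $1,006 = $201.20. OOP would hit $2,426.20 > $2,225, so the cap limits the traveler to $2,225 − $2,225 = $0. Plan pays $1,006 − $0 = $1,006.
Insurer total = bills − traveler's total = $12,722 − $2,225 = $10,497.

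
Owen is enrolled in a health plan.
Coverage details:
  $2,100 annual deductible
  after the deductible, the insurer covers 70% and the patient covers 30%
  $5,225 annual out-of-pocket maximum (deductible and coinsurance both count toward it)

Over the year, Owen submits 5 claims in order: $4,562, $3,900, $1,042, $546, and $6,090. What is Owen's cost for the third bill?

#1 ($4,562): $2,100 to deductible, leaving $2,462; patient's 30% is $738.60. Cost to patient: $2,838.60. OOP to date $2,838.60.
#2 ($3,900): 30% coinsurance on $3,900 = $1,170. Patient owes $1,170 (running OOP $4,008.60).
#3 ($1,042): 30% coinsurance on $1,042 = $312.60. Patient owes $312.60 (running OOP $4,321.20).

$312.60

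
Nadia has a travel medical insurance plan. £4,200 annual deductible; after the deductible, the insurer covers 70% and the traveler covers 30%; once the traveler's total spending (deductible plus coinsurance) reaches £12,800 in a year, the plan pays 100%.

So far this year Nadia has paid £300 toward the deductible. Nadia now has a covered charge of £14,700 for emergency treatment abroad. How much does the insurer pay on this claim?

Remaining deductible: £4,200 − £300 = £3,900.
The remaining £10,800 (= £14,700 − £3,900) moves to coinsurance.
Coinsurance: £10,800 × 30% = £3,240.
That puts the traveler's cost at £3,900 + £3,240 = £7,140 before any cap.
Cumulative spending £300 + £7,140 = £7,440 stays under the £12,800 maximum.
The insurer covers the remainder: £14,700 − £7,140 = £7,560.

£7,560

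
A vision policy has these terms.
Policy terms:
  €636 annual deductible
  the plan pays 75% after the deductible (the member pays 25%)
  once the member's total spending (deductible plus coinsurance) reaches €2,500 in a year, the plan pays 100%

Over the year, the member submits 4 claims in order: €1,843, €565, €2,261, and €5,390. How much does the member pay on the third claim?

€565.25

Claim 1 (€1,843): €636 finishes the deductible; €1,207 goes to coinsurance; 25% of €1,207 = €301.75. Member owes €937.75 (running OOP €937.75).
Claim 2 (€565): deductible already satisfied, so member's share is 25% × €565 = €141.25. Member owes €141.25 (running OOP €1,079).
Claim 3 (€2,261): 25% coinsurance on €2,261 = €565.25. Member pays €565.25; OOP now €1,644.25.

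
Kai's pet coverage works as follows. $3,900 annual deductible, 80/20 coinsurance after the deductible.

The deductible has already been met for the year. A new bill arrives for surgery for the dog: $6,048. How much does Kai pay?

$1,209.60

The deductible is already satisfied, so the full bill goes to coinsurance.
Owner's 20% share of $6,048 is $1,209.60.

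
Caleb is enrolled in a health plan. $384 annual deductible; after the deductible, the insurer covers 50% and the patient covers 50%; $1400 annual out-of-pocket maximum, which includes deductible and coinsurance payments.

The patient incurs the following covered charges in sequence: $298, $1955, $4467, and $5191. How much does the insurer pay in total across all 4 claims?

Claim 1 ($298): entire amount goes to the deductible. Patient owes $298 (running OOP $298). Insurer: $298 − $298 = $0.
Claim 2 ($1955): deductible takes $86, $1869 remains; coinsurance $1869 × 50% = $934.50. Patient owes $1020.50 (running OOP $1318.50). Insurer: $1955 − $1020.50 = $934.50.
Claim 3 ($4467): 50% coinsurance on $4467 = $2233.50. Adding that to $1318.50 gives $3552, past the $1400 cap; patient pays only $1400 − $1318.50 = $81.50. Plan pays $4467 − $81.50 = $4385.50.
Claim 4 ($5191): deductible already satisfied, so patient's share is 50% × $5191 = $2595.50. That would push OOP to $3995.50, over the $1400 cap, so patient pays $1400 − $1400 = $0. Insurer: $5191 − $0 = $5191.
Insurer total = bills − patient's total = $11911 − $1400 = $10511.

$10511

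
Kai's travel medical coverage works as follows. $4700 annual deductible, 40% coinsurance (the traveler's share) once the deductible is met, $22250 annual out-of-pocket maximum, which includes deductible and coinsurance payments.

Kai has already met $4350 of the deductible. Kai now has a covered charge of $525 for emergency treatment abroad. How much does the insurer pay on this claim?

Deductible still to meet: $4700 − $4350 = $350.
The remaining $175 (= $525 − $350) moves to coinsurance.
40% of $175 = $70 falls to the traveler.
So the traveler owes $350 + $70 = $420 before any cap.
Year-to-date out-of-pocket becomes $4350 + $420 = $4770, still under the $22250 maximum, so no cap applies.
The insurer covers the remainder: $525 − $420 = $105.

$105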